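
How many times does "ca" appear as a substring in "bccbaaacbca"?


Searching for "ca" in "bccbaaacbca"
Scanning each position:
  Position 0: "bc" => no
  Position 1: "cc" => no
  Position 2: "cb" => no
  Position 3: "ba" => no
  Position 4: "aa" => no
  Position 5: "aa" => no
  Position 6: "ac" => no
  Position 7: "cb" => no
  Position 8: "bc" => no
  Position 9: "ca" => MATCH
Total occurrences: 1

1


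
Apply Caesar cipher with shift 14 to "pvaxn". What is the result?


Caesar cipher: shift "pvaxn" by 14
  'p' (pos 15) + 14 = pos 3 = 'd'
  'v' (pos 21) + 14 = pos 9 = 'j'
  'a' (pos 0) + 14 = pos 14 = 'o'
  'x' (pos 23) + 14 = pos 11 = 'l'
  'n' (pos 13) + 14 = pos 1 = 'b'
Result: djolb

djolb


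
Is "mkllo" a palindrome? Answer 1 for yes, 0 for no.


Input: mkllo
Reversed: ollkm
  Compare pos 0 ('m') with pos 4 ('o'): MISMATCH
  Compare pos 1 ('k') with pos 3 ('l'): MISMATCH
Result: not a palindrome

0


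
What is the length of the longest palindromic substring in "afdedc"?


Input: "afdedc"
Checking substrings for palindromes:
  [2:5] "ded" (len 3) => palindrome
Longest palindromic substring: "ded" with length 3

3


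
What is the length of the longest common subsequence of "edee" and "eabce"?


LCS of "edee" and "eabce"
DP table:
           e    a    b    c    e
      0    0    0    0    0    0
  e   0    1    1    1    1    1
  d   0    1    1    1    1    1
  e   0    1    1    1    1    2
  e   0    1    1    1    1    2
LCS length = dp[4][5] = 2

2


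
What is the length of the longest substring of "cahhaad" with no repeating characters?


Input: "cahhaad"
Sliding window (track last position of each char):
  Position 0 ('c'): window [0,0] length 1 -- new best
  Position 1 ('a'): window [0,1] length 2 -- new best
  Position 2 ('h'): window [0,2] length 3 -- new best
  Position 3 ('h'): repeat (last at 2), move window start to 3
  Position 3 ('h'): window [3,3] length 1
  Position 4 ('a'): window [3,4] length 2
  Position 5 ('a'): repeat (last at 4), move window start to 5
  Position 5 ('a'): window [5,5] length 1
  Position 6 ('d'): window [5,6] length 2
Longest substring with no repeats: "cah" with length 3

3


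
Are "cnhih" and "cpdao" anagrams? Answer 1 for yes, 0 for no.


Strings: "cnhih", "cpdao"
Sorted first:  chhin
Sorted second: acdop
Differ at position 0: 'c' vs 'a' => not anagrams

0


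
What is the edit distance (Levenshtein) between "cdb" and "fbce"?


Computing edit distance: "cdb" -> "fbce"
DP table:
           f    b    c    e
      0    1    2    3    4
  c   1    1    2    2    3
  d   2    2    2    3    3
  b   3    3    2    3    4
Edit distance = dp[3][4] = 4

4


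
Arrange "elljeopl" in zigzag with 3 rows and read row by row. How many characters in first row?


Zigzag "elljeopl" into 3 rows:
Placing characters:
  'e' => row 0
  'l' => row 1
  'l' => row 2
  'j' => row 1
  'e' => row 0
  'o' => row 1
  'p' => row 2
  'l' => row 1
Rows:
  Row 0: "ee"
  Row 1: "ljol"
  Row 2: "lp"
First row length: 2

2


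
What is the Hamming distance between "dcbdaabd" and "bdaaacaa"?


Comparing "dcbdaabd" and "bdaaacaa" position by position:
  Position 0: 'd' vs 'b' => differ
  Position 1: 'c' vs 'd' => differ
  Position 2: 'b' vs 'a' => differ
  Position 3: 'd' vs 'a' => differ
  Position 4: 'a' vs 'a' => same
  Position 5: 'a' vs 'c' => differ
  Position 6: 'b' vs 'a' => differ
  Position 7: 'd' vs 'a' => differ
Total differences (Hamming distance): 7

7


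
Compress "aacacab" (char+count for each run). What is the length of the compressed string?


Input: aacacab
Runs:
  'a' x 2 => "a2"
  'c' x 1 => "c1"
  'a' x 1 => "a1"
  'c' x 1 => "c1"
  'a' x 1 => "a1"
  'b' x 1 => "b1"
Compressed: "a2c1a1c1a1b1"
Compressed length: 12

12


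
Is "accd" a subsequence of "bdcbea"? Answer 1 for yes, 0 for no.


Check if "accd" is a subsequence of "bdcbea"
Greedy scan:
  Position 0 ('b'): no match needed
  Position 1 ('d'): no match needed
  Position 2 ('c'): no match needed
  Position 3 ('b'): no match needed
  Position 4 ('e'): no match needed
  Position 5 ('a'): matches sub[0] = 'a'
Only matched 1/4 characters => not a subsequence

0


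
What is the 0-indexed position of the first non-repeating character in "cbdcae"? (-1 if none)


Input: cbdcae
Character frequencies:
  'a': 1
  'b': 1
  'c': 2
  'd': 1
  'e': 1
Scanning left to right for freq == 1:
  Position 0 ('c'): freq=2, skip
  Position 1 ('b'): unique! => answer = 1

1


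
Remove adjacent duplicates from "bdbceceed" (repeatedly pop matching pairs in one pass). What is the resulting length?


Input: bdbceceed
Stack-based adjacent duplicate removal:
  Read 'b': push. Stack: b
  Read 'd': push. Stack: bd
  Read 'b': push. Stack: bdb
  Read 'c': push. Stack: bdbc
  Read 'e': push. Stack: bdbce
  Read 'c': push. Stack: bdbcec
  Read 'e': push. Stack: bdbcece
  Read 'e': matches stack top 'e' => pop. Stack: bdbcec
  Read 'd': push. Stack: bdbcecd
Final stack: "bdbcecd" (length 7)

7


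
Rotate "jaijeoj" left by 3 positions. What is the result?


Input: "jaijeoj", rotate left by 3
First 3 characters: "jai"
Remaining characters: "jeoj"
Concatenate remaining + first: "jeoj" + "jai" = "jeojjai"

jeojjai


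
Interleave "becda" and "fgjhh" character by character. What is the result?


Interleaving "becda" and "fgjhh":
  Position 0: 'b' from first, 'f' from second => "bf"
  Position 1: 'e' from first, 'g' from second => "eg"
  Position 2: 'c' from first, 'j' from second => "cj"
  Position 3: 'd' from first, 'h' from second => "dh"
  Position 4: 'a' from first, 'h' from second => "ah"
Result: bfegcjdhah

bfegcjdhah


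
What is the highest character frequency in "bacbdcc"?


Input: bacbdcc
Character counts:
  'a': 1
  'b': 2
  'c': 3
  'd': 1
Maximum frequency: 3

3


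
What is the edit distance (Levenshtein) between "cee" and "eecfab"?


Computing edit distance: "cee" -> "eecfab"
DP table:
           e    e    c    f    a    b
      0    1    2    3    4    5    6
  c   1    1    2    2    3    4    5
  e   2    1    1    2    3    4    5
  e   3    2    1    2    3    4    5
Edit distance = dp[3][6] = 5

5


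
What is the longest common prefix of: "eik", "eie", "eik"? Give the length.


Words: eik, eie, eik
  Position 0: all 'e' => match
  Position 1: all 'i' => match
  Position 2: ('k', 'e', 'k') => mismatch, stop
LCP = "ei" (length 2)

2


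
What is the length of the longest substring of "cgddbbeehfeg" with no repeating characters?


Input: "cgddbbeehfeg"
Sliding window (track last position of each char):
  Position 0 ('c'): window [0,0] length 1 -- new best
  Position 1 ('g'): window [0,1] length 2 -- new best
  Position 2 ('d'): window [0,2] length 3 -- new best
  Position 3 ('d'): repeat (last at 2), move window start to 3
  Position 3 ('d'): window [3,3] length 1
  Position 4 ('b'): window [3,4] length 2
  Position 5 ('b'): repeat (last at 4), move window start to 5
  Position 5 ('b'): window [5,5] length 1
  Position 6 ('e'): window [5,6] length 2
  Position 7 ('e'): repeat (last at 6), move window start to 7
  Position 7 ('e'): window [7,7] length 1
  Position 8 ('h'): window [7,8] length 2
  Position 9 ('f'): window [7,9] length 3
  Position 10 ('e'): repeat (last at 7), move window start to 8
  Position 10 ('e'): window [8,10] length 3
  Position 11 ('g'): window [8,11] length 4 -- new best
Longest substring with no repeats: "hfeg" with length 4

4


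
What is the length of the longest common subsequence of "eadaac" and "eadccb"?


LCS of "eadaac" and "eadccb"
DP table:
           e    a    d    c    c    b
      0    0    0    0    0    0    0
  e   0    1    1    1    1    1    1
  a   0    1    2    2    2    2    2
  d   0    1    2    3    3    3    3
  a   0    1    2    3    3    3    3
  a   0    1    2    3    3    3    3
  c   0    1    2    3    4    4    4
LCS length = dp[6][6] = 4

4


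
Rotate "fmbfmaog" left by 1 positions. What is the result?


Input: "fmbfmaog", rotate left by 1
First 1 characters: "f"
Remaining characters: "mbfmaog"
Concatenate remaining + first: "mbfmaog" + "f" = "mbfmaogf"

mbfmaogf


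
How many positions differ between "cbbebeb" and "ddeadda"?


Comparing "cbbebeb" and "ddeadda" position by position:
  Position 0: 'c' vs 'd' => DIFFER
  Position 1: 'b' vs 'd' => DIFFER
  Position 2: 'b' vs 'e' => DIFFER
  Position 3: 'e' vs 'a' => DIFFER
  Position 4: 'b' vs 'd' => DIFFER
  Position 5: 'e' vs 'd' => DIFFER
  Position 6: 'b' vs 'a' => DIFFER
Positions that differ: 7

7


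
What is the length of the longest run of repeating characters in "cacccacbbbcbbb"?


Input: "cacccacbbbcbbb"
Scanning for longest run:
  Position 1 ('a'): new char, reset run to 1
  Position 2 ('c'): new char, reset run to 1
  Position 3 ('c'): continues run of 'c', length=2
  Position 4 ('c'): continues run of 'c', length=3
  Position 5 ('a'): new char, reset run to 1
  Position 6 ('c'): new char, reset run to 1
  Position 7 ('b'): new char, reset run to 1
  Position 8 ('b'): continues run of 'b', length=2
  Position 9 ('b'): continues run of 'b', length=3
  Position 10 ('c'): new char, reset run to 1
  Position 11 ('b'): new char, reset run to 1
  Position 12 ('b'): continues run of 'b', length=2
  Position 13 ('b'): continues run of 'b', length=3
Longest run: 'c' with length 3

3


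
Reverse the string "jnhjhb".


Input: jnhjhb
Reading characters right to left:
  Position 5: 'b'
  Position 4: 'h'
  Position 3: 'j'
  Position 2: 'h'
  Position 1: 'n'
  Position 0: 'j'
Reversed: bhjhnj

bhjhnj


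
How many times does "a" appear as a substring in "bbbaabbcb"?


Searching for "a" in "bbbaabbcb"
Scanning each position:
  Position 0: "b" => no
  Position 1: "b" => no
  Position 2: "b" => no
  Position 3: "a" => MATCH
  Position 4: "a" => MATCH
  Position 5: "b" => no
  Position 6: "b" => no
  Position 7: "c" => no
  Position 8: "b" => no
Total occurrences: 2

2


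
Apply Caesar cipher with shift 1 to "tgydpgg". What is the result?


Caesar cipher: shift "tgydpgg" by 1
  't' (pos 19) + 1 = pos 20 = 'u'
  'g' (pos 6) + 1 = pos 7 = 'h'
  'y' (pos 24) + 1 = pos 25 = 'z'
  'd' (pos 3) + 1 = pos 4 = 'e'
  'p' (pos 15) + 1 = pos 16 = 'q'
  'g' (pos 6) + 1 = pos 7 = 'h'
  'g' (pos 6) + 1 = pos 7 = 'h'
Result: uhzeqhh

uhzeqhh


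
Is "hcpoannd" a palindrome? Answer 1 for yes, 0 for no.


Input: hcpoannd
Reversed: dnnaopch
  Compare pos 0 ('h') with pos 7 ('d'): MISMATCH
  Compare pos 1 ('c') with pos 6 ('n'): MISMATCH
  Compare pos 2 ('p') with pos 5 ('n'): MISMATCH
  Compare pos 3 ('o') with pos 4 ('a'): MISMATCH
Result: not a palindrome

0


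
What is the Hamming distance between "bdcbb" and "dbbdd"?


Comparing "bdcbb" and "dbbdd" position by position:
  Position 0: 'b' vs 'd' => differ
  Position 1: 'd' vs 'b' => differ
  Position 2: 'c' vs 'b' => differ
  Position 3: 'b' vs 'd' => differ
  Position 4: 'b' vs 'd' => differ
Total differences (Hamming distance): 5

5


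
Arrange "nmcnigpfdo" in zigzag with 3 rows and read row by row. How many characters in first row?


Zigzag "nmcnigpfdo" into 3 rows:
Placing characters:
  'n' => row 0
  'm' => row 1
  'c' => row 2
  'n' => row 1
  'i' => row 0
  'g' => row 1
  'p' => row 2
  'f' => row 1
  'd' => row 0
  'o' => row 1
Rows:
  Row 0: "nid"
  Row 1: "mngfo"
  Row 2: "cp"
First row length: 3

3


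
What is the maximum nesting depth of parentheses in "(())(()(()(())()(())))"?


Input: "(())(()(()(())()(())))"
Tracking depth:
  Position 0 '(': depth becomes 1
  Position 1 '(': depth becomes 2
  Position 2 ')': depth becomes 1
  Position 3 ')': depth becomes 0
  Position 4 '(': depth becomes 1
  Position 5 '(': depth becomes 2
  Position 6 ')': depth becomes 1
  Position 7 '(': depth becomes 2
  Position 8 '(': depth becomes 3
  Position 9 ')': depth becomes 2
  Position 10 '(': depth becomes 3
  Position 11 '(': depth becomes 4
  Position 12 ')': depth becomes 3
  Position 13 ')': depth becomes 2
  Position 14 '(': depth becomes 3
  Position 15 ')': depth becomes 2
  Position 16 '(': depth becomes 3
  Position 17 '(': depth becomes 4
  Position 18 ')': depth becomes 3
  Position 19 ')': depth becomes 2
  Position 20 ')': depth becomes 1
  Position 21 ')': depth becomes 0
Maximum depth reached: 4

4


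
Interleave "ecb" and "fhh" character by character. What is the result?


Interleaving "ecb" and "fhh":
  Position 0: 'e' from first, 'f' from second => "ef"
  Position 1: 'c' from first, 'h' from second => "ch"
  Position 2: 'b' from first, 'h' from second => "bh"
Result: efchbh

efchbh


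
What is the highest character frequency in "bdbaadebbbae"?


Input: bdbaadebbbae
Character counts:
  'a': 3
  'b': 5
  'd': 2
  'e': 2
Maximum frequency: 5

5


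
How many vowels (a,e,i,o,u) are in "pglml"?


Input: pglml
Checking each character:
  'p' at position 0: consonant
  'g' at position 1: consonant
  'l' at position 2: consonant
  'm' at position 3: consonant
  'l' at position 4: consonant
Total vowels: 0

0


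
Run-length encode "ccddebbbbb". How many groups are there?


Input: ccddebbbbb
Scanning for consecutive runs:
  Group 1: 'c' x 2 (positions 0-1)
  Group 2: 'd' x 2 (positions 2-3)
  Group 3: 'e' x 1 (positions 4-4)
  Group 4: 'b' x 5 (positions 5-9)
Total groups: 4

4


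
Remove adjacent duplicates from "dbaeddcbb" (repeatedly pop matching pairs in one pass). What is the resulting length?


Input: dbaeddcbb
Stack-based adjacent duplicate removal:
  Read 'd': push. Stack: d
  Read 'b': push. Stack: db
  Read 'a': push. Stack: dba
  Read 'e': push. Stack: dbae
  Read 'd': push. Stack: dbaed
  Read 'd': matches stack top 'd' => pop. Stack: dbae
  Read 'c': push. Stack: dbaec
  Read 'b': push. Stack: dbaecb
  Read 'b': matches stack top 'b' => pop. Stack: dbaec
Final stack: "dbaec" (length 5)

5


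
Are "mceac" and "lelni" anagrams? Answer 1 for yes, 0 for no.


Strings: "mceac", "lelni"
Sorted first:  accem
Sorted second: eilln
Differ at position 0: 'a' vs 'e' => not anagrams

0


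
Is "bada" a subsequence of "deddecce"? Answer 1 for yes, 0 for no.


Check if "bada" is a subsequence of "deddecce"
Greedy scan:
  Position 0 ('d'): no match needed
  Position 1 ('e'): no match needed
  Position 2 ('d'): no match needed
  Position 3 ('d'): no match needed
  Position 4 ('e'): no match needed
  Position 5 ('c'): no match needed
  Position 6 ('c'): no match needed
  Position 7 ('e'): no match needed
Only matched 0/4 characters => not a subsequence

0


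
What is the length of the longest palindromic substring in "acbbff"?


Input: "acbbff"
Checking substrings for palindromes:
  [2:4] "bb" (len 2) => palindrome
  [4:6] "ff" (len 2) => palindrome
Longest palindromic substring: "bb" with length 2

2


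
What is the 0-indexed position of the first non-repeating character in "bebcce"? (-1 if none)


Input: bebcce
Character frequencies:
  'b': 2
  'c': 2
  'e': 2
Scanning left to right for freq == 1:
  Position 0 ('b'): freq=2, skip
  Position 1 ('e'): freq=2, skip
  Position 2 ('b'): freq=2, skip
  Position 3 ('c'): freq=2, skip
  Position 4 ('c'): freq=2, skip
  Position 5 ('e'): freq=2, skip
  No unique character found => answer = -1

-1


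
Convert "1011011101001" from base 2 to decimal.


Input: "1011011101001" in base 2
Positional expansion:
  Digit '1' (value 1) x 2^12 = 4096
  Digit '0' (value 0) x 2^11 = 0
  Digit '1' (value 1) x 2^10 = 1024
  Digit '1' (value 1) x 2^9 = 512
  Digit '0' (value 0) x 2^8 = 0
  Digit '1' (value 1) x 2^7 = 128
  Digit '1' (value 1) x 2^6 = 64
  Digit '1' (value 1) x 2^5 = 32
  Digit '0' (value 0) x 2^4 = 0
  Digit '1' (value 1) x 2^3 = 8
  Digit '0' (value 0) x 2^2 = 0
  Digit '0' (value 0) x 2^1 = 0
  Digit '1' (value 1) x 2^0 = 1
Sum = 5865

5865


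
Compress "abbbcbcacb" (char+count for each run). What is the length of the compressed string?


Input: abbbcbcacb
Runs:
  'a' x 1 => "a1"
  'b' x 3 => "b3"
  'c' x 1 => "c1"
  'b' x 1 => "b1"
  'c' x 1 => "c1"
  'a' x 1 => "a1"
  'c' x 1 => "c1"
  'b' x 1 => "b1"
Compressed: "a1b3c1b1c1a1c1b1"
Compressed length: 16

16


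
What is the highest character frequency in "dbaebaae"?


Input: dbaebaae
Character counts:
  'a': 3
  'b': 2
  'd': 1
  'e': 2
Maximum frequency: 3

3


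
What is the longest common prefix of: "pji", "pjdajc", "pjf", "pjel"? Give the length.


Words: pji, pjdajc, pjf, pjel
  Position 0: all 'p' => match
  Position 1: all 'j' => match
  Position 2: ('i', 'd', 'f', 'e') => mismatch, stop
LCP = "pj" (length 2)

2


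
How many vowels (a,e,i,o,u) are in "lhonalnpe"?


Input: lhonalnpe
Checking each character:
  'l' at position 0: consonant
  'h' at position 1: consonant
  'o' at position 2: vowel (running total: 1)
  'n' at position 3: consonant
  'a' at position 4: vowel (running total: 2)
  'l' at position 5: consonant
  'n' at position 6: consonant
  'p' at position 7: consonant
  'e' at position 8: vowel (running total: 3)
Total vowels: 3

3


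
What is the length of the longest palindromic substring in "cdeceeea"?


Input: "cdeceeea"
Checking substrings for palindromes:
  [2:5] "ece" (len 3) => palindrome
  [4:7] "eee" (len 3) => palindrome
  [4:6] "ee" (len 2) => palindrome
  [5:7] "ee" (len 2) => palindrome
Longest palindromic substring: "ece" with length 3

3


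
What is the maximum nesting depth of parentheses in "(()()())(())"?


Input: "(()()())(())"
Tracking depth:
  Position 0 '(': depth becomes 1
  Position 1 '(': depth becomes 2
  Position 2 ')': depth becomes 1
  Position 3 '(': depth becomes 2
  Position 4 ')': depth becomes 1
  Position 5 '(': depth becomes 2
  Position 6 ')': depth becomes 1
  Position 7 ')': depth becomes 0
  Position 8 '(': depth becomes 1
  Position 9 '(': depth becomes 2
  Position 10 ')': depth becomes 1
  Position 11 ')': depth becomes 0
Maximum depth reached: 2

2


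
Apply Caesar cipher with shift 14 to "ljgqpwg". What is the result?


Caesar cipher: shift "ljgqpwg" by 14
  'l' (pos 11) + 14 = pos 25 = 'z'
  'j' (pos 9) + 14 = pos 23 = 'x'
  'g' (pos 6) + 14 = pos 20 = 'u'
  'q' (pos 16) + 14 = pos 4 = 'e'
  'p' (pos 15) + 14 = pos 3 = 'd'
  'w' (pos 22) + 14 = pos 10 = 'k'
  'g' (pos 6) + 14 = pos 20 = 'u'
Result: zxuedku

zxuedku


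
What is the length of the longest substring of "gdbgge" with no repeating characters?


Input: "gdbgge"
Sliding window (track last position of each char):
  Position 0 ('g'): window [0,0] length 1 -- new best
  Position 1 ('d'): window [0,1] length 2 -- new best
  Position 2 ('b'): window [0,2] length 3 -- new best
  Position 3 ('g'): repeat (last at 0), move window start to 1
  Position 3 ('g'): window [1,3] length 3
  Position 4 ('g'): repeat (last at 3), move window start to 4
  Position 4 ('g'): window [4,4] length 1
  Position 5 ('e'): window [4,5] length 2
Longest substring with no repeats: "gdb" with length 3

3


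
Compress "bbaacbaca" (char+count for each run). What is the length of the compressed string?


Input: bbaacbaca
Runs:
  'b' x 2 => "b2"
  'a' x 2 => "a2"
  'c' x 1 => "c1"
  'b' x 1 => "b1"
  'a' x 1 => "a1"
  'c' x 1 => "c1"
  'a' x 1 => "a1"
Compressed: "b2a2c1b1a1c1a1"
Compressed length: 14

14


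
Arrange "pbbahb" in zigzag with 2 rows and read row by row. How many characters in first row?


Zigzag "pbbahb" into 2 rows:
Placing characters:
  'p' => row 0
  'b' => row 1
  'b' => row 0
  'a' => row 1
  'h' => row 0
  'b' => row 1
Rows:
  Row 0: "pbh"
  Row 1: "bab"
First row length: 3

3


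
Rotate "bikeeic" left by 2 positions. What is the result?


Input: "bikeeic", rotate left by 2
First 2 characters: "bi"
Remaining characters: "keeic"
Concatenate remaining + first: "keeic" + "bi" = "keeicbi"

keeicbi


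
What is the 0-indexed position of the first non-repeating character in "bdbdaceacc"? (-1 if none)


Input: bdbdaceacc
Character frequencies:
  'a': 2
  'b': 2
  'c': 3
  'd': 2
  'e': 1
Scanning left to right for freq == 1:
  Position 0 ('b'): freq=2, skip
  Position 1 ('d'): freq=2, skip
  Position 2 ('b'): freq=2, skip
  Position 3 ('d'): freq=2, skip
  Position 4 ('a'): freq=2, skip
  Position 5 ('c'): freq=3, skip
  Position 6 ('e'): unique! => answer = 6

6


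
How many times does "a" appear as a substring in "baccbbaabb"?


Searching for "a" in "baccbbaabb"
Scanning each position:
  Position 0: "b" => no
  Position 1: "a" => MATCH
  Position 2: "c" => no
  Position 3: "c" => no
  Position 4: "b" => no
  Position 5: "b" => no
  Position 6: "a" => MATCH
  Position 7: "a" => MATCH
  Position 8: "b" => no
  Position 9: "b" => no
Total occurrences: 3

3


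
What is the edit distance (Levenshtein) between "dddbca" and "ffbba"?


Computing edit distance: "dddbca" -> "ffbba"
DP table:
           f    f    b    b    a
      0    1    2    3    4    5
  d   1    1    2    3    4    5
  d   2    2    2    3    4    5
  d   3    3    3    3    4    5
  b   4    4    4    3    3    4
  c   5    5    5    4    4    4
  a   6    6    6    5    5    4
Edit distance = dp[6][5] = 4

4


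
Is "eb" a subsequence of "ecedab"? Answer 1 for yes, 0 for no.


Check if "eb" is a subsequence of "ecedab"
Greedy scan:
  Position 0 ('e'): matches sub[0] = 'e'
  Position 1 ('c'): no match needed
  Position 2 ('e'): no match needed
  Position 3 ('d'): no match needed
  Position 4 ('a'): no match needed
  Position 5 ('b'): matches sub[1] = 'b'
All 2 characters matched => is a subsequence

1


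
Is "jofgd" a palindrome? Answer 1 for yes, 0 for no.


Input: jofgd
Reversed: dgfoj
  Compare pos 0 ('j') with pos 4 ('d'): MISMATCH
  Compare pos 1 ('o') with pos 3 ('g'): MISMATCH
Result: not a palindrome

0


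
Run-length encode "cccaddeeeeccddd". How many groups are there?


Input: cccaddeeeeccddd
Scanning for consecutive runs:
  Group 1: 'c' x 3 (positions 0-2)
  Group 2: 'a' x 1 (positions 3-3)
  Group 3: 'd' x 2 (positions 4-5)
  Group 4: 'e' x 4 (positions 6-9)
  Group 5: 'c' x 2 (positions 10-11)
  Group 6: 'd' x 3 (positions 12-14)
Total groups: 6

6


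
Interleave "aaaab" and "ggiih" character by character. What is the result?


Interleaving "aaaab" and "ggiih":
  Position 0: 'a' from first, 'g' from second => "ag"
  Position 1: 'a' from first, 'g' from second => "ag"
  Position 2: 'a' from first, 'i' from second => "ai"
  Position 3: 'a' from first, 'i' from second => "ai"
  Position 4: 'b' from first, 'h' from second => "bh"
Result: agagaiaibh

agagaiaibh


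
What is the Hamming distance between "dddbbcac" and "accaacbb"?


Comparing "dddbbcac" and "accaacbb" position by position:
  Position 0: 'd' vs 'a' => differ
  Position 1: 'd' vs 'c' => differ
  Position 2: 'd' vs 'c' => differ
  Position 3: 'b' vs 'a' => differ
  Position 4: 'b' vs 'a' => differ
  Position 5: 'c' vs 'c' => same
  Position 6: 'a' vs 'b' => differ
  Position 7: 'c' vs 'b' => differ
Total differences (Hamming distance): 7

7


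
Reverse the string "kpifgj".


Input: kpifgj
Reading characters right to left:
  Position 5: 'j'
  Position 4: 'g'
  Position 3: 'f'
  Position 2: 'i'
  Position 1: 'p'
  Position 0: 'k'
Reversed: jgfipk

jgfipk


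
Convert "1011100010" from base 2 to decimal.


Input: "1011100010" in base 2
Positional expansion:
  Digit '1' (value 1) x 2^9 = 512
  Digit '0' (value 0) x 2^8 = 0
  Digit '1' (value 1) x 2^7 = 128
  Digit '1' (value 1) x 2^6 = 64
  Digit '1' (value 1) x 2^5 = 32
  Digit '0' (value 0) x 2^4 = 0
  Digit '0' (value 0) x 2^3 = 0
  Digit '0' (value 0) x 2^2 = 0
  Digit '1' (value 1) x 2^1 = 2
  Digit '0' (value 0) x 2^0 = 0
Sum = 738

738


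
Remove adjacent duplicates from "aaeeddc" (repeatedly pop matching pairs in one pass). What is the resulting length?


Input: aaeeddc
Stack-based adjacent duplicate removal:
  Read 'a': push. Stack: a
  Read 'a': matches stack top 'a' => pop. Stack: (empty)
  Read 'e': push. Stack: e
  Read 'e': matches stack top 'e' => pop. Stack: (empty)
  Read 'd': push. Stack: d
  Read 'd': matches stack top 'd' => pop. Stack: (empty)
  Read 'c': push. Stack: c
Final stack: "c" (length 1)

1


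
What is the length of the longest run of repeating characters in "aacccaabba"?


Input: "aacccaabba"
Scanning for longest run:
  Position 1 ('a'): continues run of 'a', length=2
  Position 2 ('c'): new char, reset run to 1
  Position 3 ('c'): continues run of 'c', length=2
  Position 4 ('c'): continues run of 'c', length=3
  Position 5 ('a'): new char, reset run to 1
  Position 6 ('a'): continues run of 'a', length=2
  Position 7 ('b'): new char, reset run to 1
  Position 8 ('b'): continues run of 'b', length=2
  Position 9 ('a'): new char, reset run to 1
Longest run: 'c' with length 3

3


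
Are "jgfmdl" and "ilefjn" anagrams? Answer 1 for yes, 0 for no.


Strings: "jgfmdl", "ilefjn"
Sorted first:  dfgjlm
Sorted second: efijln
Differ at position 0: 'd' vs 'e' => not anagrams

0


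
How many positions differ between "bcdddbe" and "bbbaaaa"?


Comparing "bcdddbe" and "bbbaaaa" position by position:
  Position 0: 'b' vs 'b' => same
  Position 1: 'c' vs 'b' => DIFFER
  Position 2: 'd' vs 'b' => DIFFER
  Position 3: 'd' vs 'a' => DIFFER
  Position 4: 'd' vs 'a' => DIFFER
  Position 5: 'b' vs 'a' => DIFFER
  Position 6: 'e' vs 'a' => DIFFER
Positions that differ: 6

6


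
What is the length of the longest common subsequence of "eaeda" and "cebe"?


LCS of "eaeda" and "cebe"
DP table:
           c    e    b    e
      0    0    0    0    0
  e   0    0    1    1    1
  a   0    0    1    1    1
  e   0    0    1    1    2
  d   0    0    1    1    2
  a   0    0    1    1    2
LCS length = dp[5][4] = 2

2


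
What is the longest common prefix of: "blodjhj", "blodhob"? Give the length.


Words: blodjhj, blodhob
  Position 0: all 'b' => match
  Position 1: all 'l' => match
  Position 2: all 'o' => match
  Position 3: all 'd' => match
  Position 4: ('j', 'h') => mismatch, stop
LCP = "blod" (length 4)

4


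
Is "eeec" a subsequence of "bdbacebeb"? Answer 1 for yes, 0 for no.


Check if "eeec" is a subsequence of "bdbacebeb"
Greedy scan:
  Position 0 ('b'): no match needed
  Position 1 ('d'): no match needed
  Position 2 ('b'): no match needed
  Position 3 ('a'): no match needed
  Position 4 ('c'): no match needed
  Position 5 ('e'): matches sub[0] = 'e'
  Position 6 ('b'): no match needed
  Position 7 ('e'): matches sub[1] = 'e'
  Position 8 ('b'): no match needed
Only matched 2/4 characters => not a subsequence

0


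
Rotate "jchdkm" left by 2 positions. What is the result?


Input: "jchdkm", rotate left by 2
First 2 characters: "jc"
Remaining characters: "hdkm"
Concatenate remaining + first: "hdkm" + "jc" = "hdkmjc"

hdkmjc


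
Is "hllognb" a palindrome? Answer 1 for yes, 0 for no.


Input: hllognb
Reversed: bngollh
  Compare pos 0 ('h') with pos 6 ('b'): MISMATCH
  Compare pos 1 ('l') with pos 5 ('n'): MISMATCH
  Compare pos 2 ('l') with pos 4 ('g'): MISMATCH
Result: not a palindrome

0


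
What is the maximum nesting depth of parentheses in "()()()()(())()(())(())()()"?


Input: "()()()()(())()(())(())()()"
Tracking depth:
  Position 0 '(': depth becomes 1
  Position 1 ')': depth becomes 0
  Position 2 '(': depth becomes 1
  Position 3 ')': depth becomes 0
  Position 4 '(': depth becomes 1
  Position 5 ')': depth becomes 0
  Position 6 '(': depth becomes 1
  Position 7 ')': depth becomes 0
  Position 8 '(': depth becomes 1
  Position 9 '(': depth becomes 2
  Position 10 ')': depth becomes 1
  Position 11 ')': depth becomes 0
  Position 12 '(': depth becomes 1
  Position 13 ')': depth becomes 0
  Position 14 '(': depth becomes 1
  Position 15 '(': depth becomes 2
  Position 16 ')': depth becomes 1
  Position 17 ')': depth becomes 0
  Position 18 '(': depth becomes 1
  Position 19 '(': depth becomes 2
  Position 20 ')': depth becomes 1
  Position 21 ')': depth becomes 0
  Position 22 '(': depth becomes 1
  Position 23 ')': depth becomes 0
  Position 24 '(': depth becomes 1
  Position 25 ')': depth becomes 0
Maximum depth reached: 2

2


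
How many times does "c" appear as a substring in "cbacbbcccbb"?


Searching for "c" in "cbacbbcccbb"
Scanning each position:
  Position 0: "c" => MATCH
  Position 1: "b" => no
  Position 2: "a" => no
  Position 3: "c" => MATCH
  Position 4: "b" => no
  Position 5: "b" => no
  Position 6: "c" => MATCH
  Position 7: "c" => MATCH
  Position 8: "c" => MATCH
  Position 9: "b" => no
  Position 10: "b" => no
Total occurrences: 5

5


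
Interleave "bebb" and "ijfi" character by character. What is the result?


Interleaving "bebb" and "ijfi":
  Position 0: 'b' from first, 'i' from second => "bi"
  Position 1: 'e' from first, 'j' from second => "ej"
  Position 2: 'b' from first, 'f' from second => "bf"
  Position 3: 'b' from first, 'i' from second => "bi"
Result: biejbfbi

biejbfbi


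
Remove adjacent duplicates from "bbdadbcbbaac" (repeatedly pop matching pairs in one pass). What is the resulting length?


Input: bbdadbcbbaac
Stack-based adjacent duplicate removal:
  Read 'b': push. Stack: b
  Read 'b': matches stack top 'b' => pop. Stack: (empty)
  Read 'd': push. Stack: d
  Read 'a': push. Stack: da
  Read 'd': push. Stack: dad
  Read 'b': push. Stack: dadb
  Read 'c': push. Stack: dadbc
  Read 'b': push. Stack: dadbcb
  Read 'b': matches stack top 'b' => pop. Stack: dadbc
  Read 'a': push. Stack: dadbca
  Read 'a': matches stack top 'a' => pop. Stack: dadbc
  Read 'c': matches stack top 'c' => pop. Stack: dadb
Final stack: "dadb" (length 4)

4


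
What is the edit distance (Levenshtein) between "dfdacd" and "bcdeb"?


Computing edit distance: "dfdacd" -> "bcdeb"
DP table:
           b    c    d    e    b
      0    1    2    3    4    5
  d   1    1    2    2    3    4
  f   2    2    2    3    3    4
  d   3    3    3    2    3    4
  a   4    4    4    3    3    4
  c   5    5    4    4    4    4
  d   6    6    5    4    5    5
Edit distance = dp[6][5] = 5

5


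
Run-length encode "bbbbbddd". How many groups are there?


Input: bbbbbddd
Scanning for consecutive runs:
  Group 1: 'b' x 5 (positions 0-4)
  Group 2: 'd' x 3 (positions 5-7)
Total groups: 2

2


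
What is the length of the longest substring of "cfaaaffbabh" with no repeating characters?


Input: "cfaaaffbabh"
Sliding window (track last position of each char):
  Position 0 ('c'): window [0,0] length 1 -- new best
  Position 1 ('f'): window [0,1] length 2 -- new best
  Position 2 ('a'): window [0,2] length 3 -- new best
  Position 3 ('a'): repeat (last at 2), move window start to 3
  Position 3 ('a'): window [3,3] length 1
  Position 4 ('a'): repeat (last at 3), move window start to 4
  Position 4 ('a'): window [4,4] length 1
  Position 5 ('f'): window [4,5] length 2
  Position 6 ('f'): repeat (last at 5), move window start to 6
  Position 6 ('f'): window [6,6] length 1
  Position 7 ('b'): window [6,7] length 2
  Position 8 ('a'): window [6,8] length 3
  Position 9 ('b'): repeat (last at 7), move window start to 8
  Position 9 ('b'): window [8,9] length 2
  Position 10 ('h'): window [8,10] length 3
Longest substring with no repeats: "cfa" with length 3

3


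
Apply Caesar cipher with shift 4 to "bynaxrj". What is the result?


Caesar cipher: shift "bynaxrj" by 4
  'b' (pos 1) + 4 = pos 5 = 'f'
  'y' (pos 24) + 4 = pos 2 = 'c'
  'n' (pos 13) + 4 = pos 17 = 'r'
  'a' (pos 0) + 4 = pos 4 = 'e'
  'x' (pos 23) + 4 = pos 1 = 'b'
  'r' (pos 17) + 4 = pos 21 = 'v'
  'j' (pos 9) + 4 = pos 13 = 'n'
Result: fcrebvn

fcrebvn


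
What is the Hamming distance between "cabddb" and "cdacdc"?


Comparing "cabddb" and "cdacdc" position by position:
  Position 0: 'c' vs 'c' => same
  Position 1: 'a' vs 'd' => differ
  Position 2: 'b' vs 'a' => differ
  Position 3: 'd' vs 'c' => differ
  Position 4: 'd' vs 'd' => same
  Position 5: 'b' vs 'c' => differ
Total differences (Hamming distance): 4

4


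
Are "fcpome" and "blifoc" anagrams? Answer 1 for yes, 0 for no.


Strings: "fcpome", "blifoc"
Sorted first:  cefmop
Sorted second: bcfilo
Differ at position 0: 'c' vs 'b' => not anagrams

0


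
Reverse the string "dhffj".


Input: dhffj
Reading characters right to left:
  Position 4: 'j'
  Position 3: 'f'
  Position 2: 'f'
  Position 1: 'h'
  Position 0: 'd'
Reversed: jffhd

jffhd


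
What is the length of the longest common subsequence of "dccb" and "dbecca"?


LCS of "dccb" and "dbecca"
DP table:
           d    b    e    c    c    a
      0    0    0    0    0    0    0
  d   0    1    1    1    1    1    1
  c   0    1    1    1    2    2    2
  c   0    1    1    1    2    3    3
  b   0    1    2    2    2    3    3
LCS length = dp[4][6] = 3

3


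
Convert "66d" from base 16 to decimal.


Input: "66d" in base 16
Positional expansion:
  Digit '6' (value 6) x 16^2 = 1536
  Digit '6' (value 6) x 16^1 = 96
  Digit 'd' (value 13) x 16^0 = 13
Sum = 1645

1645


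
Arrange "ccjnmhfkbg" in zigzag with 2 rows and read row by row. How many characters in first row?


Zigzag "ccjnmhfkbg" into 2 rows:
Placing characters:
  'c' => row 0
  'c' => row 1
  'j' => row 0
  'n' => row 1
  'm' => row 0
  'h' => row 1
  'f' => row 0
  'k' => row 1
  'b' => row 0
  'g' => row 1
Rows:
  Row 0: "cjmfb"
  Row 1: "cnhkg"
First row length: 5

5


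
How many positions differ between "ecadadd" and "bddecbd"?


Comparing "ecadadd" and "bddecbd" position by position:
  Position 0: 'e' vs 'b' => DIFFER
  Position 1: 'c' vs 'd' => DIFFER
  Position 2: 'a' vs 'd' => DIFFER
  Position 3: 'd' vs 'e' => DIFFER
  Position 4: 'a' vs 'c' => DIFFER
  Position 5: 'd' vs 'b' => DIFFER
  Position 6: 'd' vs 'd' => same
Positions that differ: 6

6


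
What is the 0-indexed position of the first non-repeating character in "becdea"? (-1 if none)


Input: becdea
Character frequencies:
  'a': 1
  'b': 1
  'c': 1
  'd': 1
  'e': 2
Scanning left to right for freq == 1:
  Position 0 ('b'): unique! => answer = 0

0


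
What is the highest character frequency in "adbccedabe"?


Input: adbccedabe
Character counts:
  'a': 2
  'b': 2
  'c': 2
  'd': 2
  'e': 2
Maximum frequency: 2

2


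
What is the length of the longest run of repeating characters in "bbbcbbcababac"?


Input: "bbbcbbcababac"
Scanning for longest run:
  Position 1 ('b'): continues run of 'b', length=2
  Position 2 ('b'): continues run of 'b', length=3
  Position 3 ('c'): new char, reset run to 1
  Position 4 ('b'): new char, reset run to 1
  Position 5 ('b'): continues run of 'b', length=2
  Position 6 ('c'): new char, reset run to 1
  Position 7 ('a'): new char, reset run to 1
  Position 8 ('b'): new char, reset run to 1
  Position 9 ('a'): new char, reset run to 1
  Position 10 ('b'): new char, reset run to 1
  Position 11 ('a'): new char, reset run to 1
  Position 12 ('c'): new char, reset run to 1
Longest run: 'b' with length 3

3


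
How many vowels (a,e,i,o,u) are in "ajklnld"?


Input: ajklnld
Checking each character:
  'a' at position 0: vowel (running total: 1)
  'j' at position 1: consonant
  'k' at position 2: consonant
  'l' at position 3: consonant
  'n' at position 4: consonant
  'l' at position 5: consonant
  'd' at position 6: consonant
Total vowels: 1

1


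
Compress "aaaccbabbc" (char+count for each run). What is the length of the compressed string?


Input: aaaccbabbc
Runs:
  'a' x 3 => "a3"
  'c' x 2 => "c2"
  'b' x 1 => "b1"
  'a' x 1 => "a1"
  'b' x 2 => "b2"
  'c' x 1 => "c1"
Compressed: "a3c2b1a1b2c1"
Compressed length: 12

12


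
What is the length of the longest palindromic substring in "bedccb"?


Input: "bedccb"
Checking substrings for palindromes:
  [3:5] "cc" (len 2) => palindrome
Longest palindromic substring: "cc" with length 2

2


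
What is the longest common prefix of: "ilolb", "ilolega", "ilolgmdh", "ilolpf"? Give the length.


Words: ilolb, ilolega, ilolgmdh, ilolpf
  Position 0: all 'i' => match
  Position 1: all 'l' => match
  Position 2: all 'o' => match
  Position 3: all 'l' => match
  Position 4: ('b', 'e', 'g', 'p') => mismatch, stop
LCP = "ilol" (length 4)

4


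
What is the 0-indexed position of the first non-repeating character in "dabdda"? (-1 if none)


Input: dabdda
Character frequencies:
  'a': 2
  'b': 1
  'd': 3
Scanning left to right for freq == 1:
  Position 0 ('d'): freq=3, skip
  Position 1 ('a'): freq=2, skip
  Position 2 ('b'): unique! => answer = 2

2


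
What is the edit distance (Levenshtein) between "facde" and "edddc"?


Computing edit distance: "facde" -> "edddc"
DP table:
           e    d    d    d    c
      0    1    2    3    4    5
  f   1    1    2    3    4    5
  a   2    2    2    3    4    5
  c   3    3    3    3    4    4
  d   4    4    3    3    3    4
  e   5    4    4    4    4    4
Edit distance = dp[5][5] = 4

4


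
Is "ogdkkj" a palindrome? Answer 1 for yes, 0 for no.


Input: ogdkkj
Reversed: jkkdgo
  Compare pos 0 ('o') with pos 5 ('j'): MISMATCH
  Compare pos 1 ('g') with pos 4 ('k'): MISMATCH
  Compare pos 2 ('d') with pos 3 ('k'): MISMATCH
Result: not a palindrome

0


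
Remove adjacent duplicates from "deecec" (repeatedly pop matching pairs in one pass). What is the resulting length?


Input: deecec
Stack-based adjacent duplicate removal:
  Read 'd': push. Stack: d
  Read 'e': push. Stack: de
  Read 'e': matches stack top 'e' => pop. Stack: d
  Read 'c': push. Stack: dc
  Read 'e': push. Stack: dce
  Read 'c': push. Stack: dcec
Final stack: "dcec" (length 4)

4


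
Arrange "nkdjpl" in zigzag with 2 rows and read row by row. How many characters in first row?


Zigzag "nkdjpl" into 2 rows:
Placing characters:
  'n' => row 0
  'k' => row 1
  'd' => row 0
  'j' => row 1
  'p' => row 0
  'l' => row 1
Rows:
  Row 0: "ndp"
  Row 1: "kjl"
First row length: 3

3


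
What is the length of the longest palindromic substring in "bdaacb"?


Input: "bdaacb"
Checking substrings for palindromes:
  [2:4] "aa" (len 2) => palindrome
Longest palindromic substring: "aa" with length 2

2


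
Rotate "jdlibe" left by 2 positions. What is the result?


Input: "jdlibe", rotate left by 2
First 2 characters: "jd"
Remaining characters: "libe"
Concatenate remaining + first: "libe" + "jd" = "libejd"

libejd


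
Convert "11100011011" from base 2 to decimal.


Input: "11100011011" in base 2
Positional expansion:
  Digit '1' (value 1) x 2^10 = 1024
  Digit '1' (value 1) x 2^9 = 512
  Digit '1' (value 1) x 2^8 = 256
  Digit '0' (value 0) x 2^7 = 0
  Digit '0' (value 0) x 2^6 = 0
  Digit '0' (value 0) x 2^5 = 0
  Digit '1' (value 1) x 2^4 = 16
  Digit '1' (value 1) x 2^3 = 8
  Digit '0' (value 0) x 2^2 = 0
  Digit '1' (value 1) x 2^1 = 2
  Digit '1' (value 1) x 2^0 = 1
Sum = 1819

1819


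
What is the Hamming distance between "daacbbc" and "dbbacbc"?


Comparing "daacbbc" and "dbbacbc" position by position:
  Position 0: 'd' vs 'd' => same
  Position 1: 'a' vs 'b' => differ
  Position 2: 'a' vs 'b' => differ
  Position 3: 'c' vs 'a' => differ
  Position 4: 'b' vs 'c' => differ
  Position 5: 'b' vs 'b' => same
  Position 6: 'c' vs 'c' => same
Total differences (Hamming distance): 4

4


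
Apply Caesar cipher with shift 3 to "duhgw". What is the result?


Caesar cipher: shift "duhgw" by 3
  'd' (pos 3) + 3 = pos 6 = 'g'
  'u' (pos 20) + 3 = pos 23 = 'x'
  'h' (pos 7) + 3 = pos 10 = 'k'
  'g' (pos 6) + 3 = pos 9 = 'j'
  'w' (pos 22) + 3 = pos 25 = 'z'
Result: gxkjz

gxkjz


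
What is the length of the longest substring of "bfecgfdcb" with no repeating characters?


Input: "bfecgfdcb"
Sliding window (track last position of each char):
  Position 0 ('b'): window [0,0] length 1 -- new best
  Position 1 ('f'): window [0,1] length 2 -- new best
  Position 2 ('e'): window [0,2] length 3 -- new best
  Position 3 ('c'): window [0,3] length 4 -- new best
  Position 4 ('g'): window [0,4] length 5 -- new best
  Position 5 ('f'): repeat (last at 1), move window start to 2
  Position 5 ('f'): window [2,5] length 4
  Position 6 ('d'): window [2,6] length 5
  Position 7 ('c'): repeat (last at 3), move window start to 4
  Position 7 ('c'): window [4,7] length 4
  Position 8 ('b'): window [4,8] length 5
Longest substring with no repeats: "bfecg" with length 5

5
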